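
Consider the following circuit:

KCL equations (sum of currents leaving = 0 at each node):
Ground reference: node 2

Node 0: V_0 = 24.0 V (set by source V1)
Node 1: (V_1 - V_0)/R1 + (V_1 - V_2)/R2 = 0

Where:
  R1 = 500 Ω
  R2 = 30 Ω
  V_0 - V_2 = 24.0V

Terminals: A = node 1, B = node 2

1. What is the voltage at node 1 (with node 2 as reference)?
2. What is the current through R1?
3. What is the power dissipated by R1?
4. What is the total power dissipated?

Nodal analysis, taking node 2 as the 0 V reference.
Source V1 fixes V_0 = 24 V.
KCL at each unknown node (sum of currents leaving = 0; resistances in Ω):
  Node 1: (V_1 - 24)/500 + (V_1 - 0)/30 = 0
Collecting terms: 0.03533 × V_1 = 0.048  =>  V_1 = 1.358 V
Part 1:
  Read off the nodal solution: V_1 = 1.358 V
Part 2:
  I_R1 = (V_0 - V_1)/R1 = (24 - 1.358)/500 = 0.04528 A
  Magnitude: I_R1 = 0.04528 A
Part 3:
  I_R1 = (V_0 - V_1)/R1 = (24 - 1.358)/500 = 0.04528 A
  P_R1 = I_R1² × R1 = (0.04528)² × 500 = 1.025 W
Part 4:
  Power in each resistor, P = (ΔV)²/R:
    P_R1 = (24 - 1.358)²/500 = 1.025 W
    P_R2 = (1.358 - 0)²/30 = 0.06152 W
  P_total = P_R1 + P_R2 = 1.087 W

Final answers:
1. V_1 = 1.358 V
2. I_R1 = 0.04528 A
3. P_R1 = 1.025 W
4. P_total = 1.087 W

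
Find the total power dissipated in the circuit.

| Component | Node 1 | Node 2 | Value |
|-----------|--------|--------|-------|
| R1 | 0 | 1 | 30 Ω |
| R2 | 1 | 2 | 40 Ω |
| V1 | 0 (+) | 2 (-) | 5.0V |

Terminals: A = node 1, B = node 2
Nodal analysis, taking node 2 as the 0 V reference.
Source V1 fixes V_0 = 5 V.
KCL at each unknown node (sum of currents leaving = 0; resistances in Ω):
  Node 1: (V_1 - 5)/30 + (V_1 - 0)/40 = 0
Collecting terms: 0.05833 × V_1 = 0.1667  =>  V_1 = 2.857 V
Power in each resistor, P = (ΔV)²/R:
  P_R1 = (5 - 2.857)²/30 = 0.1531 W
  P_R2 = (2.857 - 0)²/40 = 0.2041 W
P_total = P_R1 + P_R2 = 0.3571 W

Final answer: 0.3571 W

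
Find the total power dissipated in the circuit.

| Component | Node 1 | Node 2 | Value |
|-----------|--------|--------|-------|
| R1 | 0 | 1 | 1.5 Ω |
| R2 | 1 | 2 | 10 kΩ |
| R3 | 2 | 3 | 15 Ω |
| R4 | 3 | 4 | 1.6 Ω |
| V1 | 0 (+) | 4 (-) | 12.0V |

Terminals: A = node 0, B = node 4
Nodal analysis, taking node 4 as the 0 V reference.
Source V1 fixes V_0 = 12 V.
KCL at each unknown node (sum of currents leaving = 0; resistances in Ω):
  Node 1: (V_1 - 12)/1.5 + (V_1 - V_2)/10000 = 0
  Node 2: (V_2 - V_1)/10000 + (V_2 - V_3)/15 = 0
  Node 3: (V_3 - V_2)/15 + (V_3 - 0)/1.6 = 0
Collecting terms (coefficients in siemens):
  0.6668·V_1 - 0.0001·V_2 = 8
  0.06677·V_2 - 0.0001·V_1 - 0.06667·V_3 = 0
  0.6917·V_3 - 0.06667·V_2 = 0
Solving these 3 simultaneous equations (Gaussian elimination) gives:
  V_1 = 12 V, V_2 = 0.01988 V, V_3 = 0.001917 V
Power in each resistor, P = (ΔV)²/R:
  P_R1 = (12 - 12)²/1.5 = 0.000002152 W
  P_R2 = (12 - 0.01988)²/10000 = 0.01435 W
  P_R3 = (0.01988 - 0.001917)²/15 = 0.00002152 W
  P_R4 = (0.001917 - 0)²/1.6 = 0.000002296 W
P_total = P_R1 + P_R2 + P_R3 + P_R4 = 0.01437 W

Final answer: 0.01437 W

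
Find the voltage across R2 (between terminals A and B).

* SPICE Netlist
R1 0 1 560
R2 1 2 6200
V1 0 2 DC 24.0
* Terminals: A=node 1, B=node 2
R1 and R2 are in series across V1 (node 0 → node 1 → node 2), and the output A–B is taken across R2, so this is a voltage divider.
Series current: I = V1/(R1 + R2) = 24/(560 + 6200) = 24/6760 = 0.00355 A
V_R2 = I × R2 = V1 × R2/(R1 + R2) = 24 × 6200/6760 = 22.01 V

Final answer: 22.01 V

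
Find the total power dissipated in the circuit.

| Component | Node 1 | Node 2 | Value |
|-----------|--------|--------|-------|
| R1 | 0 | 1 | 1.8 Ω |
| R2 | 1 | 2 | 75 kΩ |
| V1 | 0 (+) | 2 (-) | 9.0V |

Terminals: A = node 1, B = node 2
Nodal analysis, taking node 2 as the 0 V reference.
Source V1 fixes V_0 = 9 V.
KCL at each unknown node (sum of currents leaving = 0; resistances in Ω):
  Node 1: (V_1 - 9)/1.8 + (V_1 - 0)/75000 = 0
Collecting terms: 0.5556 × V_1 = 5  =>  V_1 = 9 V
Power in each resistor, P = (ΔV)²/R:
  P_R1 = (9 - 9)²/1.8 = 0.00000002592 W
  P_R2 = (9 - 0)²/75000 = 0.00108 W
P_total = P_R1 + P_R2 = 0.00108 W

Final answer: 0.00108 W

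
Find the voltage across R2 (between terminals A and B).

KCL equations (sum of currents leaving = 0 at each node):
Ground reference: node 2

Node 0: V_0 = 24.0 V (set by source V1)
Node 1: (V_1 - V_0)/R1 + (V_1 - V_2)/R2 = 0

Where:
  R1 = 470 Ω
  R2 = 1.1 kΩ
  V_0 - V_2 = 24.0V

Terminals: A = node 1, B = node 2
R1 and R2 are in series across V1 (node 0 → node 1 → node 2), and the output A–B is taken across R2, so this is a voltage divider.
Series current: I = V1/(R1 + R2) = 24/(470 + 1100) = 24/1570 = 0.01529 A
V_R2 = I × R2 = V1 × R2/(R1 + R2) = 24 × 1100/1570 = 16.82 V

Final answer: 16.82 V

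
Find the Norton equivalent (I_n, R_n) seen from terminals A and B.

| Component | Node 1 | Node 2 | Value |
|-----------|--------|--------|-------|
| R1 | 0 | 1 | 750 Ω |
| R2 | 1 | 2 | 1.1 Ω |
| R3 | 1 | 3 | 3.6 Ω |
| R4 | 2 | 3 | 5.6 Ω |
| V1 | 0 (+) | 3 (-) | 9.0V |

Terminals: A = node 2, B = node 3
Find the Thévenin equivalent first; then I_n = V_th/R_th and R_n = R_th.
Step 1 — V_th is the open-circuit voltage V_A - V_B (nothing connected across the terminals).
Nodal analysis, taking node 3 as the 0 V reference.
Source V1 fixes V_0 = 9 V.
KCL at each unknown node (sum of currents leaving = 0; resistances in Ω):
  Node 1: (V_1 - 9)/750 + (V_1 - V_2)/1.1 + (V_1 - 0)/3.6 = 0
  Node 2: (V_2 - V_1)/1.1 + (V_2 - 0)/5.6 = 0
Collecting terms (coefficients in siemens):
  1.188·V_1 - 0.9091·V_2 = 0.012
  1.088·V_2 - 0.9091·V_1 = 0
Determinant D = (1.188)(1.088) - (-0.9091)(-0.9091) = 0.4659
V_1 = [(0.012)(1.088) - (-0.9091)(0)]/D = 0.02801 V
V_2 = [(1.188)(0) - (0.012)(-0.9091)]/D = 0.02341 V
V_th = V_2 - V_3 = 0.02341 - 0 = 0.02341 V
Step 2 — R_th: zero the source — replace V1 by a short circuit (node 3 merges into node 0) — and find the resistance seen between A (node 2) and B (node 0).
Reduce the network between node 2 (A) and node 0 (B) by series/parallel combination:
  Rp1 = R1 ‖ R3 (parallel, both between nodes 0 and 1) = 1/(1/750 + 1/3.6) = 3.583 Ω
  Rs1 = R2 + Rp1 (series, joined only at node 1) = 1.1 + 3.583 = 4.683 Ω
  Rp2 = R4 ‖ Rs1 (parallel, both between nodes 0 and 2) = 1/(1/5.6 + 1/4.683) = 2.55 Ω
R_th = 2.55 Ω
I_n = V_th/R_th = 0.02341/2.55 = 0.009181 A, and R_n = R_th = 2.55 Ω

Final answer: I_n = 0.009181 A, R_n = 2.55 Ω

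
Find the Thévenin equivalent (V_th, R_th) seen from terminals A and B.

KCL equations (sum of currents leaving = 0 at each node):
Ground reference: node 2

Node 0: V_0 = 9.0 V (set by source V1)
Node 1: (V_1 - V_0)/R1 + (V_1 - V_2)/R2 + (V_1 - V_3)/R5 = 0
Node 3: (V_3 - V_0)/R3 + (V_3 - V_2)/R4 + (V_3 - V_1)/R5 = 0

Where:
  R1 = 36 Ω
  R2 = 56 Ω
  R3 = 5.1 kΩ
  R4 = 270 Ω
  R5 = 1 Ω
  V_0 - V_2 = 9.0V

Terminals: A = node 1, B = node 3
Step 1 — V_th is the open-circuit voltage V_A - V_B (nothing connected across the terminals).
Nodal analysis, taking node 2 as the 0 V reference.
Source V1 fixes V_0 = 9 V.
KCL at each unknown node (sum of currents leaving = 0; resistances in Ω):
  Node 1: (V_1 - 9)/36 + (V_1 - 0)/56 + (V_1 - V_3)/1 = 0
  Node 3: (V_3 - 9)/5100 + (V_3 - 0)/270 + (V_3 - V_1)/1 = 0
Collecting terms (coefficients in siemens):
  1.046·V_1 - 1·V_3 = 0.25
  1.004·V_3 - 1·V_1 = 0.001765
Determinant D = (1.046)(1.004) - (-1)(-1) = 0.04971
V_1 = [(0.25)(1.004) - (-1)(0.001765)]/D = 5.084 V
V_3 = [(1.046)(0.001765) - (0.25)(-1)]/D = 5.066 V
V_th = V_1 - V_3 = 5.084 - 5.066 = 0.01799 V
Step 2 — R_th: zero the source — replace V1 by a short circuit (node 2 merges into node 0) — and find the resistance seen between A (node 1) and B (node 3).
Reduce the network between node 1 (A) and node 3 (B) by series/parallel combination:
  Rp1 = R1 ‖ R2 (parallel, both between nodes 0 and 1) = 1/(1/36 + 1/56) = 21.91 Ω
  Rp2 = R3 ‖ R4 (parallel, both between nodes 0 and 3) = 1/(1/5100 + 1/270) = 256.4 Ω
  Rs1 = Rp1 + Rp2 (series, joined only at node 0) = 21.91 + 256.4 = 278.3 Ω
  Rp3 = R5 ‖ Rs1 (parallel, both between nodes 1 and 3) = 1/(1/1 + 1/278.3) = 0.9964 Ω
R_th = 0.9964 Ω

Final answer: V_th = 0.01799 V, R_th = 0.9964 Ω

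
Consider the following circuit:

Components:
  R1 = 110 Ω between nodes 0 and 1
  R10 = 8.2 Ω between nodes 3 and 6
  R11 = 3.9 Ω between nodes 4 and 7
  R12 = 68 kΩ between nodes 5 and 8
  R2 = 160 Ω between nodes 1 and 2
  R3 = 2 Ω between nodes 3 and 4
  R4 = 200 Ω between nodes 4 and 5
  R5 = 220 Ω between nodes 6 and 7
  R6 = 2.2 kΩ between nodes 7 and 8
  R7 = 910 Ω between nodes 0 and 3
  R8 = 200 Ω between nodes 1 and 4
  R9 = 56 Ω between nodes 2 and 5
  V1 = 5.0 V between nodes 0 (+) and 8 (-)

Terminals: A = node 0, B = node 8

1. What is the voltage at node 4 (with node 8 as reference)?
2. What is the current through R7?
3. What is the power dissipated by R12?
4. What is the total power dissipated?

Nodal analysis, taking node 8 as the 0 V reference.
Source V1 fixes V_0 = 5 V.
KCL at each unknown node (sum of currents leaving = 0; resistances in Ω):
  Node 1: (V_1 - 5)/110 + (V_1 - V_2)/160 + (V_1 - V_4)/200 = 0
  Node 2: (V_2 - V_1)/160 + (V_2 - V_5)/56 = 0
  Node 3: (V_3 - V_4)/2 + (V_3 - 5)/910 + (V_3 - V_6)/8.2 = 0
  Node 4: (V_4 - V_3)/2 + (V_4 - V_5)/200 + (V_4 - V_1)/200 + (V_4 - V_7)/3.9 = 0
  Node 5: (V_5 - V_4)/200 + (V_5 - V_2)/56 + (V_5 - 0)/68000 = 0
  Node 6: (V_6 - V_7)/220 + (V_6 - V_3)/8.2 = 0
  Node 7: (V_7 - V_6)/220 + (V_7 - 0)/2200 + (V_7 - V_4)/3.9 = 0
Collecting terms (coefficients in siemens):
  0.02034·V_1 - 0.00625·V_2 - 0.005·V_4 = 0.04545
  0.02411·V_2 - 0.00625·V_1 - 0.01786·V_5 = 0
  0.6231·V_3 - 0.5·V_4 - 0.122·V_6 = 0.005495
  0.7664·V_4 - 0.005·V_1 - 0.5·V_3 - 0.005·V_5 - 0.2564·V_7 = 0
  0.02287·V_5 - 0.01786·V_2 - 0.005·V_4 = 0
  0.1265·V_6 - 0.122·V_3 - 0.004545·V_7 = 0
  0.2614·V_7 - 0.2564·V_4 - 0.004545·V_6 = 0
Solving these 7 simultaneous equations (Gaussian elimination) gives:
  V_1 = 4.813 V, V_2 = 4.721 V, V_3 = 4.589 V, V_4 = 4.588 V
  V_5 = 4.689 V, V_6 = 4.589 V, V_7 = 4.58 V
Part 1:
  Read off the nodal solution: V_4 = 4.588 V
Part 2:
  I_R7 = (V_0 - V_3)/R7 = (5 - 4.589)/910 = 0.0004517 A
  Magnitude: I_R7 = 0.0004517 A
Part 3:
  I_R12 = (V_5 - V_8)/R12 = (4.689 - 0)/68000 = 0.00006896 A
  P_R12 = I_R12² × R12 = (0.00006896)² × 68000 = 0.0003233 W
Part 4:
  Power in each resistor, P = (ΔV)²/R:
    P_R1 = (5 - 4.813)²/110 = 0.0003176 W
    P_R2 = (4.813 - 4.721)²/160 = 0.00005272 W
    P_R3 = (4.589 - 4.588)²/2 = 0.0000003415 W
    P_R4 = (4.588 - 4.689)²/200 = 0.00005102 W
    P_R5 = (4.589 - 4.58)²/220 = 0.0000003268 W
    P_R6 = (4.58 - 0)²/2200 = 0.009535 W
    P_R7 = (5 - 4.589)²/910 = 0.0001857 W
    P_R8 = (4.813 - 4.588)²/200 = 0.0002531 W
    P_R9 = (4.721 - 4.689)²/56 = 0.00001845 W
    P_R10 = (4.589 - 4.589)²/8.2 = 0.00000001218 W
    P_R11 = (4.588 - 4.58)²/3.9 = 0.00001628 W
    P_R12 = (4.689 - 0)²/68000 = 0.0003233 W
  P_total = P_R1 + P_R2 + P_R3 + P_R4 + P_R5 + P_R6 + P_R7 + P_R8 + P_R9 + P_R10 + P_R11 + P_R12 = 0.01075 W

Final answers:
1. V_4 = 4.588 V
2. I_R7 = 0.0004517 A
3. P_R12 = 0.0003233 W
4. P_total = 0.01075 W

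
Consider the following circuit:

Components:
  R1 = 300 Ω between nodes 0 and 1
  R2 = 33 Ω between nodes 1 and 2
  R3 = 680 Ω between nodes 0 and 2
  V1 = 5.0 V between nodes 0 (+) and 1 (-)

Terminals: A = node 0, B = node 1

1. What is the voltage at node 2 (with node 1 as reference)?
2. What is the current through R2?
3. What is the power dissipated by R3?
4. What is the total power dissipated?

Nodal analysis, taking node 1 as the 0 V reference.
Source V1 fixes V_0 = 5 V.
KCL at each unknown node (sum of currents leaving = 0; resistances in Ω):
  Node 2: (V_2 - 0)/33 + (V_2 - 5)/680 = 0
Collecting terms: 0.03177 × V_2 = 0.007353  =>  V_2 = 0.2314 V
Part 1:
  Read off the nodal solution: V_2 = 0.2314 V
Part 2:
  I_R2 = (V_1 - V_2)/R2 = (0 - 0.2314)/33 = -0.007013 A
  Magnitude: I_R2 = 0.007013 A
Part 3:
  I_R3 = (V_0 - V_2)/R3 = (5 - 0.2314)/680 = 0.007013 A
  P_R3 = I_R3² × R3 = (0.007013)² × 680 = 0.03344 W
Part 4:
  Power in each resistor, P = (ΔV)²/R:
    P_R1 = (5 - 0)²/300 = 0.08333 W
    P_R2 = (0 - 0.2314)²/33 = 0.001623 W
    P_R3 = (5 - 0.2314)²/680 = 0.03344 W
  P_total = P_R1 + P_R2 + P_R3 = 0.1184 W

Final answers:
1. V_2 = 0.2314 V
2. I_R2 = 0.007013 A
3. P_R3 = 0.03344 W
4. P_total = 0.1184 W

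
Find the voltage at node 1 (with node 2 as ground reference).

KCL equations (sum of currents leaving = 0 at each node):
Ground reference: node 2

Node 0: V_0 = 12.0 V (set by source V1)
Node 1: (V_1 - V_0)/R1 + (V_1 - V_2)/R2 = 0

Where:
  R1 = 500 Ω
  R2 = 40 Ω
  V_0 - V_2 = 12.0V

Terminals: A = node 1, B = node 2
Nodal analysis, taking node 2 as the 0 V reference.
Source V1 fixes V_0 = 12 V.
KCL at each unknown node (sum of currents leaving = 0; resistances in Ω):
  Node 1: (V_1 - 12)/500 + (V_1 - 0)/40 = 0
Collecting terms: 0.027 × V_1 = 0.024  =>  V_1 = 0.8889 V
The requested potential is V_1 = 0.8889 V.

Final answer: V_1 = 0.8889 V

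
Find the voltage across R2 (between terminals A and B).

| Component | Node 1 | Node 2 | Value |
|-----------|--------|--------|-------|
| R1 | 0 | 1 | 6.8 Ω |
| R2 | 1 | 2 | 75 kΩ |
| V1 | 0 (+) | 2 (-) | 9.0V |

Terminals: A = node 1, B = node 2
R1 and R2 are in series across V1 (node 0 → node 1 → node 2), and the output A–B is taken across R2, so this is a voltage divider.
Series current: I = V1/(R1 + R2) = 9/(6.8 + 75000) = 9/75010 = 0.00012 A
V_R2 = I × R2 = V1 × R2/(R1 + R2) = 9 × 75000/75010 = 8.999 V

Final answer: 8.999 V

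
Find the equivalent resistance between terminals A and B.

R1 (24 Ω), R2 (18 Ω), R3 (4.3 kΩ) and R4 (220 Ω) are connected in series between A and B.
Reduce the network between node 0 (A) and node 4 (B) by series/parallel combination:
  Rs1 = R1 + R2 (series, joined only at node 1) = 24 + 18 = 42 Ω
  Rs2 = R3 + Rs1 (series, joined only at node 2) = 4300 + 42 = 4342 Ω
  Rs3 = R4 + Rs2 (series, joined only at node 3) = 220 + 4342 = 4562 Ω
R_eq = 4.562 kΩ

Final answer: 4.562 kΩ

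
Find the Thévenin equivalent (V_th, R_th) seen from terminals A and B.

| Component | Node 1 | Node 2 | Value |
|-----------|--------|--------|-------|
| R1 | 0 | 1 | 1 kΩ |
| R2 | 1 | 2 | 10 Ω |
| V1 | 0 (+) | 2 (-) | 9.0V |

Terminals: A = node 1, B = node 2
Step 1 — V_th is the open-circuit voltage V_A - V_B (nothing connected across the terminals).
Nodal analysis, taking node 2 as the 0 V reference.
Source V1 fixes V_0 = 9 V.
KCL at each unknown node (sum of currents leaving = 0; resistances in Ω):
  Node 1: (V_1 - 9)/1000 + (V_1 - 0)/10 = 0
Collecting terms: 0.101 × V_1 = 0.009  =>  V_1 = 0.08911 V
V_th = V_1 - V_2 = 0.08911 - 0 = 0.08911 V
Step 2 — R_th: zero the source — replace V1 by a short circuit (node 2 merges into node 0) — and find the resistance seen between A (node 1) and B (node 0).
Reduce the network between node 1 (A) and node 0 (B) by series/parallel combination:
  Rp1 = R1 ‖ R2 (parallel, both between nodes 0 and 1) = 1/(1/1000 + 1/10) = 9.901 Ω
R_th = 9.901 Ω

Final answer: V_th = 0.08911 V, R_th = 9.901 Ω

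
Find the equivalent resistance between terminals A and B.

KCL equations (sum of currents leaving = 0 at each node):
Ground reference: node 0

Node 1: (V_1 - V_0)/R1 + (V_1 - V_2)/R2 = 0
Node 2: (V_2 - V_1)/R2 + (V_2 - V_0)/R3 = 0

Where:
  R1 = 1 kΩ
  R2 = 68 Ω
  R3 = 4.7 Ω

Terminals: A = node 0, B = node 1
Reduce the network between node 0 (A) and node 1 (B) by series/parallel combination:
  Rs1 = R3 + R2 (series, joined only at node 2) = 4.7 + 68 = 72.7 Ω
  Rp1 = R1 ‖ Rs1 (parallel, both between nodes 0 and 1) = 1/(1/1000 + 1/72.7) = 67.77 Ω
R_eq = 67.77 Ω

Final answer: 67.77 Ω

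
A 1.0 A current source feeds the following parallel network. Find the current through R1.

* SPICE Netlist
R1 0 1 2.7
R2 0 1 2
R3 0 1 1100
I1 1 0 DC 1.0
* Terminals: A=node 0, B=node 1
All resistors sit directly between nodes 0 and 1, so they are in parallel and share one voltage V; the full source current 1 A splits among them.
1/R_par = 1/2.7 + 1/2 + 1/1100 = 0.8713 S  =>  R_par = 1.148 Ω
V = I × R_par = 1 × 1.148 = 1.148 V
I_R1 = V/R1 = 1.148/2.7 = 0.4251 A

Final answer: 0.4251 A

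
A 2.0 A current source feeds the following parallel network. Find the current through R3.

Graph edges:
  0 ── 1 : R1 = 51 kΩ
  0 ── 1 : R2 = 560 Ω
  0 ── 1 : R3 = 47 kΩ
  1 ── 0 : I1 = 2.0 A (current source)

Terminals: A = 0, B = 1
All resistors sit directly between nodes 0 and 1, so they are in parallel and share one voltage V; the full source current 2 A splits among them.
1/R_par = 1/51000 + 1/560 + 1/47000 = 0.001827 S  =>  R_par = 547.5 Ω
V = I × R_par = 2 × 547.5 = 1095 V
I_R3 = V/R3 = 1095/47000 = 0.0233 A

Final answer: 0.0233 A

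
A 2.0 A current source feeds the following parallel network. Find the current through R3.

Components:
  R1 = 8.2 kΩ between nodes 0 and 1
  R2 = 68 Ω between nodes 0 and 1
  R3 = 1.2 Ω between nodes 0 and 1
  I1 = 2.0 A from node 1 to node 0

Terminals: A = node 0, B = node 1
All resistors sit directly between nodes 0 and 1, so they are in parallel and share one voltage V; the full source current 2 A splits among them.
1/R_par = 1/8200 + 1/68 + 1/1.2 = 0.8482 S  =>  R_par = 1.179 Ω
V = I × R_par = 2 × 1.179 = 2.358 V
I_R3 = V/R3 = 2.358/1.2 = 1.965 A

Final answer: 1.965 A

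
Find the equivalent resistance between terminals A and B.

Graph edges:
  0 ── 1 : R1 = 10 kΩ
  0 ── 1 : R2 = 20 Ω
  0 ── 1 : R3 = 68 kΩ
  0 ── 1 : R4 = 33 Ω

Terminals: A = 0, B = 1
Reduce the network between node 0 (A) and node 1 (B) by series/parallel combination:
  Rp1 = R1 ‖ R2 ‖ R3 ‖ R4 (parallel, all between nodes 0 and 1) = 1/(1/10000 + 1/20 + 1/68000 + 1/33) = 12.44 Ω
R_eq = 12.44 Ω

Final answer: 12.44 Ω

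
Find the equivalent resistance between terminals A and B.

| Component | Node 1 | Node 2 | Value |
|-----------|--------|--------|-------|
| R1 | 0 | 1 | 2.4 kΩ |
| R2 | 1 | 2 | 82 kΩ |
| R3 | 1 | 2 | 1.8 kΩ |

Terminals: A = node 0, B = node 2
Reduce the network between node 0 (A) and node 2 (B) by series/parallel combination:
  Rp1 = R2 ‖ R3 (parallel, both between nodes 1 and 2) = 1/(1/82000 + 1/1800) = 1761 Ω
  Rs1 = R1 + Rp1 (series, joined only at node 1) = 2400 + 1761 = 4161 Ω
R_eq = 4.161 kΩ

Final answer: 4.161 kΩ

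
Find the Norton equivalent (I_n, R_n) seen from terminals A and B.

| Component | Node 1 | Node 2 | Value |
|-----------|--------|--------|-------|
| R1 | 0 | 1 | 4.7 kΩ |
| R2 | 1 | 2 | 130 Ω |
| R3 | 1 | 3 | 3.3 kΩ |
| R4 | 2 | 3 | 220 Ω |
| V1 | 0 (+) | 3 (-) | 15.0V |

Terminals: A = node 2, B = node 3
Find the Thévenin equivalent first; then I_n = V_th/R_th and R_n = R_th.
Step 1 — V_th is the open-circuit voltage V_A - V_B (nothing connected across the terminals).
Nodal analysis, taking node 3 as the 0 V reference.
Source V1 fixes V_0 = 15 V.
KCL at each unknown node (sum of currents leaving = 0; resistances in Ω):
  Node 1: (V_1 - 15)/4700 + (V_1 - V_2)/130 + (V_1 - 0)/3300 = 0
  Node 2: (V_2 - V_1)/130 + (V_2 - 0)/220 = 0
Collecting terms (coefficients in siemens):
  0.008208·V_1 - 0.007692·V_2 = 0.003191
  0.01224·V_2 - 0.007692·V_1 = 0
Determinant D = (0.008208)(0.01224) - (-0.007692)(-0.007692) = 0.00004128
V_1 = [(0.003191)(0.01224) - (-0.007692)(0)]/D = 0.9462 V
V_2 = [(0.008208)(0) - (0.003191)(-0.007692)]/D = 0.5948 V
V_th = V_2 - V_3 = 0.5948 - 0 = 0.5948 V
Step 2 — R_th: zero the source — replace V1 by a short circuit (node 3 merges into node 0) — and find the resistance seen between A (node 2) and B (node 0).
Reduce the network between node 2 (A) and node 0 (B) by series/parallel combination:
  Rp1 = R1 ‖ R3 (parallel, both between nodes 0 and 1) = 1/(1/4700 + 1/3300) = 1939 Ω
  Rs1 = R2 + Rp1 (series, joined only at node 1) = 130 + 1939 = 2069 Ω
  Rp2 = R4 ‖ Rs1 (parallel, both between nodes 0 and 2) = 1/(1/220 + 1/2069) = 198.9 Ω
R_th = 198.9 Ω
I_n = V_th/R_th = 0.5948/198.9 = 0.002991 A, and R_n = R_th = 198.9 Ω

Final answer: I_n = 0.002991 A, R_n = 198.9 Ω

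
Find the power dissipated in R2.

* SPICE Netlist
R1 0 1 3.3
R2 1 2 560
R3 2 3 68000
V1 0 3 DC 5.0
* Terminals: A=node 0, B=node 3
Nodal analysis, taking node 3 as the 0 V reference.
Source V1 fixes V_0 = 5 V.
KCL at each unknown node (sum of currents leaving = 0; resistances in Ω):
  Node 1: (V_1 - 5)/3.3 + (V_1 - V_2)/560 = 0
  Node 2: (V_2 - V_1)/560 + (V_2 - 0)/68000 = 0
Collecting terms (coefficients in siemens):
  0.3048·V_1 - 0.001786·V_2 = 1.515
  0.0018·V_2 - 0.001786·V_1 = 0
Determinant D = (0.3048)(0.0018) - (-0.001786)(-0.001786) = 0.0005456
V_1 = [(1.515)(0.0018) - (-0.001786)(0)]/D = 5 V
V_2 = [(0.3048)(0) - (1.515)(-0.001786)]/D = 4.959 V
I_R2 = (V_1 - V_2)/R2 = (5 - 4.959)/560 = 0.00007293 A
P_R2 = I_R2² × R2 = (0.00007293)² × 560 = 0.000002978 W

Final answer: 2.978e-06 W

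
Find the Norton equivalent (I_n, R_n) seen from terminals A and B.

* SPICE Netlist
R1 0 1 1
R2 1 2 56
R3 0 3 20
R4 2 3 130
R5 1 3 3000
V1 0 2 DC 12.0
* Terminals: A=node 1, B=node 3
Find the Thévenin equivalent first; then I_n = V_th/R_th and R_n = R_th.
Step 1 — V_th is the open-circuit voltage V_A - V_B (nothing connected across the terminals).
Nodal analysis, taking node 2 as the 0 V reference.
Source V1 fixes V_0 = 12 V.
KCL at each unknown node (sum of currents leaving = 0; resistances in Ω):
  Node 1: (V_1 - 12)/1 + (V_1 - 0)/56 + (V_1 - V_3)/3000 = 0
  Node 3: (V_3 - 12)/20 + (V_3 - 0)/130 + (V_3 - V_1)/3000 = 0
Collecting terms (coefficients in siemens):
  1.018·V_1 - 0.0003333·V_3 = 12
  0.05803·V_3 - 0.0003333·V_1 = 0.6
Determinant D = (1.018)(0.05803) - (-0.0003333)(-0.0003333) = 0.05908
V_1 = [(12)(0.05803) - (-0.0003333)(0.6)]/D = 11.79 V
V_3 = [(1.018)(0.6) - (12)(-0.0003333)]/D = 10.41 V
V_th = V_1 - V_3 = 11.79 - 10.41 = 1.381 V
Step 2 — R_th: zero the source — replace V1 by a short circuit (node 2 merges into node 0) — and find the resistance seen between A (node 1) and B (node 3).
Reduce the network between node 1 (A) and node 3 (B) by series/parallel combination:
  Rp1 = R1 ‖ R2 (parallel, both between nodes 0 and 1) = 1/(1/1 + 1/56) = 0.9825 Ω
  Rp2 = R3 ‖ R4 (parallel, both between nodes 0 and 3) = 1/(1/20 + 1/130) = 17.33 Ω
  Rs1 = Rp1 + Rp2 (series, joined only at node 0) = 0.9825 + 17.33 = 18.32 Ω
  Rp3 = R5 ‖ Rs1 (parallel, both between nodes 1 and 3) = 1/(1/3000 + 1/18.32) = 18.2 Ω
R_th = 18.2 Ω
I_n = V_th/R_th = 1.381/18.2 = 0.07586 A, and R_n = R_th = 18.2 Ω

Final answer: I_n = 0.07586 A, R_n = 18.2 Ω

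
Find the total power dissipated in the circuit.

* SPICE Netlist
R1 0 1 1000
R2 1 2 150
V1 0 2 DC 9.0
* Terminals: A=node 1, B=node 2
Nodal analysis, taking node 2 as the 0 V reference.
Source V1 fixes V_0 = 9 V.
KCL at each unknown node (sum of currents leaving = 0; resistances in Ω):
  Node 1: (V_1 - 9)/1000 + (V_1 - 0)/150 = 0
Collecting terms: 0.007667 × V_1 = 0.009  =>  V_1 = 1.174 V
Power in each resistor, P = (ΔV)²/R:
  P_R1 = (9 - 1.174)²/1000 = 0.06125 W
  P_R2 = (1.174 - 0)²/150 = 0.009187 W
P_total = P_R1 + P_R2 = 0.07043 W

Final answer: 0.07043 W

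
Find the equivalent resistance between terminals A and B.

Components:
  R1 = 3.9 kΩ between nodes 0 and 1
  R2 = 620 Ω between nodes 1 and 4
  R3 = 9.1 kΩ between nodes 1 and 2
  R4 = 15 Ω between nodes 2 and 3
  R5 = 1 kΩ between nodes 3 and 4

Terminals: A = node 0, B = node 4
Reduce the network between node 0 (A) and node 4 (B) by series/parallel combination:
  Rs1 = R3 + R4 (series, joined only at node 2) = 9100 + 15 = 9115 Ω
  Rs2 = R5 + Rs1 (series, joined only at node 3) = 1000 + 9115 = 10120 Ω
  Rp1 = R2 ‖ Rs2 (parallel, both between nodes 1 and 4) = 1/(1/620 + 1/10120) = 584.2 Ω
  Rs3 = R1 + Rp1 (series, joined only at node 1) = 3900 + 584.2 = 4484 Ω
R_eq = 4.484 kΩ

Final answer: 4.484 kΩ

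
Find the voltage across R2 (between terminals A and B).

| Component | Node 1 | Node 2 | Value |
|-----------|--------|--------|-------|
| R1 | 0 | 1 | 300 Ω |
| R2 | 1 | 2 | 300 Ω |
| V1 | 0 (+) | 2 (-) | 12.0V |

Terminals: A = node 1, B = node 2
R1 and R2 are in series across V1 (node 0 → node 1 → node 2), and the output A–B is taken across R2, so this is a voltage divider.
Series current: I = V1/(R1 + R2) = 12/(300 + 300) = 12/600 = 0.02 A
V_R2 = I × R2 = V1 × R2/(R1 + R2) = 12 × 300/600 = 6 V

Final answer: 6 V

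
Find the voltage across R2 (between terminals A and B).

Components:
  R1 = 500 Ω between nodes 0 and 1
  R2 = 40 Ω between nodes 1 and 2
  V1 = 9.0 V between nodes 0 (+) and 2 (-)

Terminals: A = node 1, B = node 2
R1 and R2 are in series across V1 (node 0 → node 1 → node 2), and the output A–B is taken across R2, so this is a voltage divider.
Series current: I = V1/(R1 + R2) = 9/(500 + 40) = 9/540 = 0.01667 A
V_R2 = I × R2 = V1 × R2/(R1 + R2) = 9 × 40/540 = 0.6667 V

Final answer: 0.6667 V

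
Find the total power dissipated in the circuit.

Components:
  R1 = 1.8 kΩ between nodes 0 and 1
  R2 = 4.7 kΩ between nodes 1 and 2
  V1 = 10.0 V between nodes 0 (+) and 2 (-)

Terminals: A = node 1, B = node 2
Nodal analysis, taking node 2 as the 0 V reference.
Source V1 fixes V_0 = 10 V.
KCL at each unknown node (sum of currents leaving = 0; resistances in Ω):
  Node 1: (V_1 - 10)/1800 + (V_1 - 0)/4700 = 0
Collecting terms: 0.0007683 × V_1 = 0.005556  =>  V_1 = 7.231 V
Power in each resistor, P = (ΔV)²/R:
  P_R1 = (10 - 7.231)²/1800 = 0.00426 W
  P_R2 = (7.231 - 0)²/4700 = 0.01112 W
P_total = P_R1 + P_R2 = 0.01538 W

Final answer: 0.01538 W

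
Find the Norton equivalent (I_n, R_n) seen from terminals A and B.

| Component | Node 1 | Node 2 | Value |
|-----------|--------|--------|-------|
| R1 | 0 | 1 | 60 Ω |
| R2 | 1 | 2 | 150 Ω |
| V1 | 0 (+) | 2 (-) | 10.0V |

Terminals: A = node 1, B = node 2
Find the Thévenin equivalent first; then I_n = V_th/R_th and R_n = R_th.
Step 1 — V_th is the open-circuit voltage V_A - V_B (nothing connected across the terminals).
Nodal analysis, taking node 2 as the 0 V reference.
Source V1 fixes V_0 = 10 V.
KCL at each unknown node (sum of currents leaving = 0; resistances in Ω):
  Node 1: (V_1 - 10)/60 + (V_1 - 0)/150 = 0
Collecting terms: 0.02333 × V_1 = 0.1667  =>  V_1 = 7.143 V
V_th = V_1 - V_2 = 7.143 - 0 = 7.143 V
Step 2 — R_th: zero the source — replace V1 by a short circuit (node 2 merges into node 0) — and find the resistance seen between A (node 1) and B (node 0).
Reduce the network between node 1 (A) and node 0 (B) by series/parallel combination:
  Rp1 = R1 ‖ R2 (parallel, both between nodes 0 and 1) = 1/(1/60 + 1/150) = 42.86 Ω
R_th = 42.86 Ω
I_n = V_th/R_th = 7.143/42.86 = 0.1667 A, and R_n = R_th = 42.86 Ω

Final answer: I_n = 0.1667 A, R_n = 42.86 Ω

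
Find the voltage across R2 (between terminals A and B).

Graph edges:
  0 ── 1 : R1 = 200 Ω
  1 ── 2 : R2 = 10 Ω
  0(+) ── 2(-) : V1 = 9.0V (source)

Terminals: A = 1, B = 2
R1 and R2 are in series across V1 (node 0 → node 1 → node 2), and the output A–B is taken across R2, so this is a voltage divider.
Series current: I = V1/(R1 + R2) = 9/(200 + 10) = 9/210 = 0.04286 A
V_R2 = I × R2 = V1 × R2/(R1 + R2) = 9 × 10/210 = 0.4286 V

Final answer: 0.4286 V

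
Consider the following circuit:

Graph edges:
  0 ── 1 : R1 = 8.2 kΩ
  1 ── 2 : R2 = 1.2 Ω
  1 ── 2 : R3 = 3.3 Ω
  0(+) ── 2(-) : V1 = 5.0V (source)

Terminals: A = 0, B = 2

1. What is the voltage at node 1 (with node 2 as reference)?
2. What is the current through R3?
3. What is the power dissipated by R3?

Nodal analysis, taking node 2 as the 0 V reference.
Source V1 fixes V_0 = 5 V.
KCL at each unknown node (sum of currents leaving = 0; resistances in Ω):
  Node 1: (V_1 - 5)/8200 + (V_1 - 0)/1.2 + (V_1 - 0)/3.3 = 0
Collecting terms: 1.136 × V_1 = 0.0006098  =>  V_1 = 0.0005365 V
Part 1:
  Read off the nodal solution: V_1 = 0.0005365 V
Part 2:
  I_R3 = (V_1 - V_2)/R3 = (0.0005365 - 0)/3.3 = 0.0001626 A
  Magnitude: I_R3 = 0.0001626 A
Part 3:
  I_R3 = (V_1 - V_2)/R3 = (0.0005365 - 0)/3.3 = 0.0001626 A
  P_R3 = I_R3² × R3 = (0.0001626)² × 3.3 = 0.00000008723 W

Final answers:
1. V_1 = 0.0005365 V
2. I_R3 = 0.0001626 A
3. P_R3 = 8.723e-08 W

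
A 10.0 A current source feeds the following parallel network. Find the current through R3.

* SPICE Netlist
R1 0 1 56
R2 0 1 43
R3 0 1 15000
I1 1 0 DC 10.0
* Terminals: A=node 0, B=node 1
All resistors sit directly between nodes 0 and 1, so they are in parallel and share one voltage V; the full source current 10 A splits among them.
1/R_par = 1/56 + 1/43 + 1/15000 = 0.04118 S  =>  R_par = 24.28 Ω
V = I × R_par = 10 × 24.28 = 242.8 V
I_R3 = V/R3 = 242.8/15000 = 0.01619 A

Final answer: 0.01619 A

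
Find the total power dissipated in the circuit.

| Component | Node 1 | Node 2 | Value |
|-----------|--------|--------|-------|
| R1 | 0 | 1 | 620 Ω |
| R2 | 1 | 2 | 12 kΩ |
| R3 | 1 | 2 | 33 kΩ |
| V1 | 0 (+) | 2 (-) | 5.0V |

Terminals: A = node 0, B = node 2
Nodal analysis, taking node 2 as the 0 V reference.
Source V1 fixes V_0 = 5 V.
KCL at each unknown node (sum of currents leaving = 0; resistances in Ω):
  Node 1: (V_1 - 5)/620 + (V_1 - 0)/12000 + (V_1 - 0)/33000 = 0
Collecting terms: 0.001727 × V_1 = 0.008065  =>  V_1 = 4.671 V
Power in each resistor, P = (ΔV)²/R:
  P_R1 = (5 - 4.671)²/620 = 0.0001747 W
  P_R2 = (4.671 - 0)²/12000 = 0.001818 W
  P_R3 = (4.671 - 0)²/33000 = 0.0006611 W
P_total = P_R1 + P_R2 + P_R3 = 0.002654 W

Final answer: 0.002654 W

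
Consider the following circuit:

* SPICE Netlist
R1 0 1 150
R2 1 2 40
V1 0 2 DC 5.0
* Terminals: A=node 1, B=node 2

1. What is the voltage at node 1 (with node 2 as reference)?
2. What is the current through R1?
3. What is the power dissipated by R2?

Nodal analysis, taking node 2 as the 0 V reference.
Source V1 fixes V_0 = 5 V.
KCL at each unknown node (sum of currents leaving = 0; resistances in Ω):
  Node 1: (V_1 - 5)/150 + (V_1 - 0)/40 = 0
Collecting terms: 0.03167 × V_1 = 0.03333  =>  V_1 = 1.053 V
Part 1:
  Read off the nodal solution: V_1 = 1.053 V
Part 2:
  I_R1 = (V_0 - V_1)/R1 = (5 - 1.053)/150 = 0.02632 A
  Magnitude: I_R1 = 0.02632 A
Part 3:
  I_R2 = (V_1 - V_2)/R2 = (1.053 - 0)/40 = 0.02632 A
  P_R2 = I_R2² × R2 = (0.02632)² × 40 = 0.0277 W

Final answers:
1. V_1 = 1.053 V
2. I_R1 = 0.02632 A
3. P_R2 = 0.0277 W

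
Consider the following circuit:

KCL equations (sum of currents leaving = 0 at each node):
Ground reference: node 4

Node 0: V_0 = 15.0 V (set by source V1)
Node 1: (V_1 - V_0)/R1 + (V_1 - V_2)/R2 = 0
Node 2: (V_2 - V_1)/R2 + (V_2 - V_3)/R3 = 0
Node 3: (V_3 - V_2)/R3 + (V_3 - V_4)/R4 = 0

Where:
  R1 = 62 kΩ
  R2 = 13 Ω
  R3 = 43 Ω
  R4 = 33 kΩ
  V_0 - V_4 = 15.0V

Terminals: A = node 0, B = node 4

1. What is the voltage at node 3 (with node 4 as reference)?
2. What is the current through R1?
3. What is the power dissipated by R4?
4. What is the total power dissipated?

Nodal analysis, taking node 4 as the 0 V reference.
Source V1 fixes V_0 = 15 V.
KCL at each unknown node (sum of currents leaving = 0; resistances in Ω):
  Node 1: (V_1 - 15)/62000 + (V_1 - V_2)/13 = 0
  Node 2: (V_2 - V_1)/13 + (V_2 - V_3)/43 = 0
  Node 3: (V_3 - V_2)/43 + (V_3 - 0)/33000 = 0
Collecting terms (coefficients in siemens):
  0.07694·V_1 - 0.07692·V_2 = 0.0002419
  0.1002·V_2 - 0.07692·V_1 - 0.02326·V_3 = 0
  0.02329·V_3 - 0.02326·V_2 = 0
Solving these 3 simultaneous equations (Gaussian elimination) gives:
  V_1 = 5.216 V, V_2 = 5.214 V, V_3 = 5.207 V
Part 1:
  Read off the nodal solution: V_3 = 5.207 V
Part 2:
  I_R1 = (V_0 - V_1)/R1 = (15 - 5.216)/62000 = 0.0001578 A
  Magnitude: I_R1 = 0.0001578 A
Part 3:
  I_R4 = (V_3 - V_4)/R4 = (5.207 - 0)/33000 = 0.0001578 A
  P_R4 = I_R4² × R4 = (0.0001578)² × 33000 = 0.0008217 W
Part 4:
  Power in each resistor, P = (ΔV)²/R:
    P_R1 = (15 - 5.216)²/62000 = 0.001544 W
    P_R2 = (5.216 - 5.214)²/13 = 0.0000003237 W
    P_R3 = (5.214 - 5.207)²/43 = 0.000001071 W
    P_R4 = (5.207 - 0)²/33000 = 0.0008217 W
  P_total = P_R1 + P_R2 + P_R3 + P_R4 = 0.002367 W

Final answers:
1. V_3 = 5.207 V
2. I_R1 = 0.0001578 A
3. P_R4 = 0.0008217 W
4. P_total = 0.002367 W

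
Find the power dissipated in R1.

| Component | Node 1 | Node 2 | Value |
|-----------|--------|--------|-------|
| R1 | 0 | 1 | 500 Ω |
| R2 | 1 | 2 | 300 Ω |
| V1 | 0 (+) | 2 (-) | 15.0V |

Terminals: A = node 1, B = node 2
Nodal analysis, taking node 2 as the 0 V reference.
Source V1 fixes V_0 = 15 V.
KCL at each unknown node (sum of currents leaving = 0; resistances in Ω):
  Node 1: (V_1 - 15)/500 + (V_1 - 0)/300 = 0
Collecting terms: 0.005333 × V_1 = 0.03  =>  V_1 = 5.625 V
I_R1 = (V_0 - V_1)/R1 = (15 - 5.625)/500 = 0.01875 A
P_R1 = I_R1² × R1 = (0.01875)² × 500 = 0.1758 W

Final answer: 0.1758 W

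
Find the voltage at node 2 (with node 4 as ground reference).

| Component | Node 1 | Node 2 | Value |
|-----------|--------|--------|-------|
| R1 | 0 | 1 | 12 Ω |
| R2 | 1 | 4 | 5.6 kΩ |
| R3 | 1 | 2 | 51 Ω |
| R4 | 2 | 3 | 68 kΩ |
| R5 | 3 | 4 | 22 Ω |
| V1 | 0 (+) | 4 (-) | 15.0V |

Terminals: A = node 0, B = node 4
Nodal analysis, taking node 4 as the 0 V reference.
Source V1 fixes V_0 = 15 V.
KCL at each unknown node (sum of currents leaving = 0; resistances in Ω):
  Node 1: (V_1 - 15)/12 + (V_1 - 0)/5600 + (V_1 - V_2)/51 = 0
  Node 2: (V_2 - V_1)/51 + (V_2 - V_3)/68000 = 0
  Node 3: (V_3 - V_2)/68000 + (V_3 - 0)/22 = 0
Collecting terms (coefficients in siemens):
  0.1031·V_1 - 0.01961·V_2 = 1.25
  0.01962·V_2 - 0.01961·V_1 - 0.00001471·V_3 = 0
  0.04547·V_3 - 0.00001471·V_2 = 0
Solving these 3 simultaneous equations (Gaussian elimination) gives:
  V_1 = 14.97 V, V_2 = 14.95 V, V_3 = 0.004837 V
The requested potential is V_2 = 14.95 V.

Final answer: V_2 = 14.95 V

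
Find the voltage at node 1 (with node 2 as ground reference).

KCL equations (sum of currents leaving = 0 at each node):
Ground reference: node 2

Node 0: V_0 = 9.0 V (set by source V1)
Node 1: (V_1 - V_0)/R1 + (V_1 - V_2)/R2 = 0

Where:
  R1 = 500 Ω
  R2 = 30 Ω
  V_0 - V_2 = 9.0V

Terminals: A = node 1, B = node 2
Nodal analysis, taking node 2 as the 0 V reference.
Source V1 fixes V_0 = 9 V.
KCL at each unknown node (sum of currents leaving = 0; resistances in Ω):
  Node 1: (V_1 - 9)/500 + (V_1 - 0)/30 = 0
Collecting terms: 0.03533 × V_1 = 0.018  =>  V_1 = 0.5094 V
The requested potential is V_1 = 0.5094 V.

Final answer: V_1 = 0.5094 V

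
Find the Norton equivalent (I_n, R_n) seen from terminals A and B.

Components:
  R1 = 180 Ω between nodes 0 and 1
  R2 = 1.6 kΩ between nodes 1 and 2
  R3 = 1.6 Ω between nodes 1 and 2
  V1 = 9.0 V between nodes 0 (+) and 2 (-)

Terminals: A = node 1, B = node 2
Find the Thévenin equivalent first; then I_n = V_th/R_th and R_n = R_th.
Step 1 — V_th is the open-circuit voltage V_A - V_B (nothing connected across the terminals).
Nodal analysis, taking node 2 as the 0 V reference.
Source V1 fixes V_0 = 9 V.
KCL at each unknown node (sum of currents leaving = 0; resistances in Ω):
  Node 1: (V_1 - 9)/180 + (V_1 - 0)/1600 + (V_1 - 0)/1.6 = 0
Collecting terms: 0.6312 × V_1 = 0.05  =>  V_1 = 0.07922 V
V_th = V_1 - V_2 = 0.07922 - 0 = 0.07922 V
Step 2 — R_th: zero the source — replace V1 by a short circuit (node 2 merges into node 0) — and find the resistance seen between A (node 1) and B (node 0).
Reduce the network between node 1 (A) and node 0 (B) by series/parallel combination:
  Rp1 = R1 ‖ R2 ‖ R3 (parallel, all between nodes 0 and 1) = 1/(1/180 + 1/1600 + 1/1.6) = 1.584 Ω
R_th = 1.584 Ω
I_n = V_th/R_th = 0.07922/1.584 = 0.05 A, and R_n = R_th = 1.584 Ω

Final answer: I_n = 0.05 A, R_n = 1.584 Ω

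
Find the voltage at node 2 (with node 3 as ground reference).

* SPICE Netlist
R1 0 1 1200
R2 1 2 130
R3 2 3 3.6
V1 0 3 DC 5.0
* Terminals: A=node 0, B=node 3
Nodal analysis, taking node 3 as the 0 V reference.
Source V1 fixes V_0 = 5 V.
KCL at each unknown node (sum of currents leaving = 0; resistances in Ω):
  Node 1: (V_1 - 5)/1200 + (V_1 - V_2)/130 = 0
  Node 2: (V_2 - V_1)/130 + (V_2 - 0)/3.6 = 0
Collecting terms (coefficients in siemens):
  0.008526·V_1 - 0.007692·V_2 = 0.004167
  0.2855·V_2 - 0.007692·V_1 = 0
Determinant D = (0.008526)(0.2855) - (-0.007692)(-0.007692) = 0.002375
V_1 = [(0.004167)(0.2855) - (-0.007692)(0)]/D = 0.5009 V
V_2 = [(0.008526)(0) - (0.004167)(-0.007692)]/D = 0.0135 V
The requested potential is V_2 = 0.0135 V.

Final answer: V_2 = 0.0135 V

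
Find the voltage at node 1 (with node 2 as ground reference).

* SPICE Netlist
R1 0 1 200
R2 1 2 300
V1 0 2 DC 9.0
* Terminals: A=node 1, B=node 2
Nodal analysis, taking node 2 as the 0 V reference.
Source V1 fixes V_0 = 9 V.
KCL at each unknown node (sum of currents leaving = 0; resistances in Ω):
  Node 1: (V_1 - 9)/200 + (V_1 - 0)/300 = 0
Collecting terms: 0.008333 × V_1 = 0.045  =>  V_1 = 5.4 V
The requested potential is V_1 = 5.4 V.

Final answer: V_1 = 5.4 V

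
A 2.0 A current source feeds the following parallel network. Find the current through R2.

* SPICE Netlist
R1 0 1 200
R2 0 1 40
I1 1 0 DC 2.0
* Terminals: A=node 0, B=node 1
All resistors sit directly between nodes 0 and 1, so they are in parallel and share one voltage V; the full source current 2 A splits among them.
1/R_par = 1/200 + 1/40 = 0.03 S  =>  R_par = 33.33 Ω
V = I × R_par = 2 × 33.33 = 66.67 V
I_R2 = V/R2 = 66.67/40 = 1.667 A

Final answer: 1.667 A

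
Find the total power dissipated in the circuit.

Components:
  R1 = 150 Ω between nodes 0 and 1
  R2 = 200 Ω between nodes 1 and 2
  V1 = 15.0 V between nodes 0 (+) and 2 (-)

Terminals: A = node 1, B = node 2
Nodal analysis, taking node 2 as the 0 V reference.
Source V1 fixes V_0 = 15 V.
KCL at each unknown node (sum of currents leaving = 0; resistances in Ω):
  Node 1: (V_1 - 15)/150 + (V_1 - 0)/200 = 0
Collecting terms: 0.01167 × V_1 = 0.1  =>  V_1 = 8.571 V
Power in each resistor, P = (ΔV)²/R:
  P_R1 = (15 - 8.571)²/150 = 0.2755 W
  P_R2 = (8.571 - 0)²/200 = 0.3673 W
P_total = P_R1 + P_R2 = 0.6429 W

Final answer: 0.6429 W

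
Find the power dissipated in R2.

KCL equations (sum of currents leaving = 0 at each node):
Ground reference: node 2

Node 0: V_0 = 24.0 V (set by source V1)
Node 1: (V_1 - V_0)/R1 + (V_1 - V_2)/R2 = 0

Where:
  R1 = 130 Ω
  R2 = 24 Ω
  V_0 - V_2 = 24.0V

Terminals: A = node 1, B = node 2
Nodal analysis, taking node 2 as the 0 V reference.
Source V1 fixes V_0 = 24 V.
KCL at each unknown node (sum of currents leaving = 0; resistances in Ω):
  Node 1: (V_1 - 24)/130 + (V_1 - 0)/24 = 0
Collecting terms: 0.04936 × V_1 = 0.1846  =>  V_1 = 3.74 V
I_R2 = (V_1 - V_2)/R2 = (3.74 - 0)/24 = 0.1558 A
P_R2 = I_R2² × R2 = (0.1558)² × 24 = 0.5829 W

Final answer: 0.5829 W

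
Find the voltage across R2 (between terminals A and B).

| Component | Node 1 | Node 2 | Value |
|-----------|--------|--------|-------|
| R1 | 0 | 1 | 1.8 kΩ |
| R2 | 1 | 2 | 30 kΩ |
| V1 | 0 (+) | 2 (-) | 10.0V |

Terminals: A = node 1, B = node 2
R1 and R2 are in series across V1 (node 0 → node 1 → node 2), and the output A–B is taken across R2, so this is a voltage divider.
Series current: I = V1/(R1 + R2) = 10/(1800 + 30000) = 10/31800 = 0.0003145 A
V_R2 = I × R2 = V1 × R2/(R1 + R2) = 10 × 30000/31800 = 9.434 V

Final answer: 9.434 V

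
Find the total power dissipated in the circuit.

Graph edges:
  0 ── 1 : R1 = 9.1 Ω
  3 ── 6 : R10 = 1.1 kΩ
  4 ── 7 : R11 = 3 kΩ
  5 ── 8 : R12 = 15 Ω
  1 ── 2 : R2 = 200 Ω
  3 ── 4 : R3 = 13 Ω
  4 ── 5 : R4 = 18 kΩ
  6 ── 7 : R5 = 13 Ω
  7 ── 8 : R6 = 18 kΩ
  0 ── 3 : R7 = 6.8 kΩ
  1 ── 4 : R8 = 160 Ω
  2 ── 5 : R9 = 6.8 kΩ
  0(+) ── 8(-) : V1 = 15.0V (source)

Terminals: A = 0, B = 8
Nodal analysis, taking node 8 as the 0 V reference.
Source V1 fixes V_0 = 15 V.
KCL at each unknown node (sum of currents leaving = 0; resistances in Ω):
  Node 1: (V_1 - 15)/9.1 + (V_1 - V_2)/200 + (V_1 - V_4)/160 = 0
  Node 2: (V_2 - V_1)/200 + (V_2 - V_5)/6800 = 0
  Node 3: (V_3 - V_4)/13 + (V_3 - 15)/6800 + (V_3 - V_6)/1100 = 0
  Node 4: (V_4 - V_3)/13 + (V_4 - V_5)/18000 + (V_4 - V_1)/160 + (V_4 - V_7)/3000 = 0
  Node 5: (V_5 - V_4)/18000 + (V_5 - V_2)/6800 + (V_5 - 0)/15 = 0
  Node 6: (V_6 - V_7)/13 + (V_6 - V_3)/1100 = 0
  Node 7: (V_7 - V_6)/13 + (V_7 - 0)/18000 + (V_7 - V_4)/3000 = 0
Collecting terms (coefficients in siemens):
  0.1211·V_1 - 0.005·V_2 - 0.00625·V_4 = 1.648
  0.005147·V_2 - 0.005·V_1 - 0.0001471·V_5 = 0
  0.07798·V_3 - 0.07692·V_4 - 0.0009091·V_6 = 0.002206
  0.08356·V_4 - 0.00625·V_1 - 0.07692·V_3 - 0.00005556·V_5 - 0.0003333·V_7 = 0
  0.06687·V_5 - 0.0001471·V_2 - 0.00005556·V_4 = 0
  0.07783·V_6 - 0.0009091·V_3 - 0.07692·V_7 = 0
  0.07731·V_7 - 0.0003333·V_4 - 0.07692·V_6 = 0
Solving these 7 simultaneous equations (Gaussian elimination) gives:
  V_1 = 14.97 V, V_2 = 14.54 V, V_3 = 14.71 V, V_4 = 14.72 V
  V_5 = 0.0442 V, V_6 = 14.09 V, V_7 = 14.08 V
Power in each resistor, P = (ΔV)²/R:
  P_R1 = (15 - 14.97)²/9.1 = 0.0001237 W
  P_R2 = (14.97 - 14.54)²/200 = 0.0009089 W
  P_R3 = (14.71 - 14.72)²/13 = 0.000003601 W
  P_R4 = (14.72 - 0.0442)²/18000 = 0.01196 W
  P_R5 = (14.09 - 14.08)²/13 = 0.000004206 W
  P_R6 = (14.08 - 0)²/18000 = 0.01101 W
  P_R7 = (15 - 14.71)²/6800 = 0.0000123 W
  P_R8 = (14.97 - 14.72)²/160 = 0.0003868 W
  P_R9 = (14.54 - 0.0442)²/6800 = 0.0309 W
  P_R10 = (14.71 - 14.09)²/1100 = 0.0003559 W
  P_R11 = (14.72 - 14.08)²/3000 = 0.0001365 W
  P_R12 = (0.0442 - 0)²/15 = 0.0001303 W
P_total = P_R1 + P_R2 + P_R3 + P_R4 + P_R5 + P_R6 + P_R7 + P_R8 + P_R9 + P_R10 + P_R11 + P_R12 = 0.05594 W

Final answer: 0.05594 W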